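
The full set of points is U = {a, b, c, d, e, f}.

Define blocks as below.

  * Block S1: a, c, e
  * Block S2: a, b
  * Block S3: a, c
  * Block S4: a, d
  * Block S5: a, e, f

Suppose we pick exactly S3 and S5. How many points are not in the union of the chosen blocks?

2

Union of S3, S5 = {a, c, e, f}.
Not covered: b, d — 2 points.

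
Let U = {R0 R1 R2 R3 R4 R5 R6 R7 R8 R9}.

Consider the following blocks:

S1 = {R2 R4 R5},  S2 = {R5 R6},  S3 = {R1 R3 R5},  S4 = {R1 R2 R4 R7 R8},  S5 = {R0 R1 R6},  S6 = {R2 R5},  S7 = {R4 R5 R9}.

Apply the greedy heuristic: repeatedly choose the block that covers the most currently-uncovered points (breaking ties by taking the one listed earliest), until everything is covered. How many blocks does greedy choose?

Greedy: pick S4 (covers 5 new) → pick S2 (covers 2 new) → pick S3 (covers 1 new) → pick S5 (covers 1 new) → pick S7 (covers 1 new). Total picks: 5.
(The true minimum cover uses only 4 blocks, so greedy is not optimal here.)

5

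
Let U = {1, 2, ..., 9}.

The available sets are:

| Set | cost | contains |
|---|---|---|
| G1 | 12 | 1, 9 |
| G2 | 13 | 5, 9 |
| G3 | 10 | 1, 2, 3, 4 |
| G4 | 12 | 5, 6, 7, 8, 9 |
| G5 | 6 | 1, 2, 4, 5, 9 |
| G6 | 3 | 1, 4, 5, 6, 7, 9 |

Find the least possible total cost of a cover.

G3, G4 together cover every item (G3 ∪ G4 = {1, 2, 3, 4, 5, 6, 7, 8, 9}); total cost 10 + 12 = 22.
The greedy pick G6, G3, G4 costs 25; no covering selection beats 22.

22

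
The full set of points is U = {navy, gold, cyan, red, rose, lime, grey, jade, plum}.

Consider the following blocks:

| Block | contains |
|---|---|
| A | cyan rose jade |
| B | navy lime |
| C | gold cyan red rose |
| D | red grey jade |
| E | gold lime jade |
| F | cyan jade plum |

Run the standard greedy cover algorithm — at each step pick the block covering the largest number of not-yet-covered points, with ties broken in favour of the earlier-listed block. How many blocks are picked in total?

4

Greedy: pick C (covers 4 new) → pick B (covers 2 new) → pick D (covers 2 new) → pick F (covers 1 new). Total picks: 4.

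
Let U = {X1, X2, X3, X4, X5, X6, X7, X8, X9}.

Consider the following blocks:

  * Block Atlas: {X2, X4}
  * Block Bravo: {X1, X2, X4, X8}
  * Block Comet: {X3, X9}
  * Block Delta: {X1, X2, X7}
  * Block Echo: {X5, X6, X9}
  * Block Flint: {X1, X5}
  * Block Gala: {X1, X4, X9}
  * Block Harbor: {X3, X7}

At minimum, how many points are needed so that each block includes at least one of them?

H = {X3, X4, X5, X7} meets every block (each contains at least one member of H), and |H| = 4.
No choice of 3 points meets every block, so 4 is the minimum.

4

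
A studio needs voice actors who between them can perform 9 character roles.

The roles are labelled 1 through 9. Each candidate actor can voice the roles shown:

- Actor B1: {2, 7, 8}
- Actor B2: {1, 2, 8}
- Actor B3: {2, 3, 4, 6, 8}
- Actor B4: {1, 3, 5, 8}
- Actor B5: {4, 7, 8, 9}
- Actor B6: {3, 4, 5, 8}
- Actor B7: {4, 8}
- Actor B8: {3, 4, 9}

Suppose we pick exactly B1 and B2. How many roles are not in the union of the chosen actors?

Union of B1, B2 = {1, 2, 7, 8}.
Not covered: 3, 4, 5, 6, 9 — 5 roles.

5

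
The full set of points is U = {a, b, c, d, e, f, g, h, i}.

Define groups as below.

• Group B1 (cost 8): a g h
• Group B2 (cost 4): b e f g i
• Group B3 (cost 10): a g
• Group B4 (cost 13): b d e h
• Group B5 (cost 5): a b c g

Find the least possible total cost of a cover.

B2, B4, B5 together cover every point (B2 ∪ B4 ∪ B5 = {a, b, c, d, e, f, g, h, i}); total cost 4 + 13 + 5 = 22.
No covering selection has total cost below 22.

22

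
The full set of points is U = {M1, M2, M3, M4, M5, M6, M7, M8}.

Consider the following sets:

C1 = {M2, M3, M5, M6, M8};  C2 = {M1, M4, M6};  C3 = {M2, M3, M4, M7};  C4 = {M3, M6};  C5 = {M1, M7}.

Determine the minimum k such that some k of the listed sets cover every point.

3

C1, C2, and C3 cover everything between them: the union {M1, M2, M3, M4, M5, M6, M7, M8} is all of U.
Only C1 contains M5, so C1 is forced; the remaining 3 points need at least 2 more sets (each remaining set adds at most 2) — so at least 3 sets are needed, and 3 is optimal.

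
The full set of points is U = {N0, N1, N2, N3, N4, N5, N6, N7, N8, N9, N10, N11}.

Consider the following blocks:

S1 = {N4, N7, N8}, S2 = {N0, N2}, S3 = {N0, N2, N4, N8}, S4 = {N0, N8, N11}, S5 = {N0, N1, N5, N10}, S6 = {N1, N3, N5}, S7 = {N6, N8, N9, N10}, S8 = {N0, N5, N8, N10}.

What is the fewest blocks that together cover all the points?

S1 and S3 and S4 and S6 and S7 together: S1 ∪ S3 ∪ S4 ∪ S6 ∪ S7 = {N0, N1, N2, N3, N4, N5, N6, N7, N8, N9, N10, N11} — every point is covered.
No 4 of the 8 blocks cover everything (all 70 combinations miss at least one point), so 5 is optimal.

5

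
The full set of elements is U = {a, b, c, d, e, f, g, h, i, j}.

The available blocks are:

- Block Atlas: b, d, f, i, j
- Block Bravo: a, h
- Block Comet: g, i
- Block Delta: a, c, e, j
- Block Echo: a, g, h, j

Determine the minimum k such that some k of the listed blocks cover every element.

3

Atlas and Delta and Echo together: Atlas ∪ Delta ∪ Echo = {a, b, c, d, e, f, g, h, i, j} — every element is covered.
Only Atlas contains b, so Atlas is forced; the remaining 5 elements need at least 2 more blocks (each remaining block adds at most 3) — so at least 3 blocks are needed, and 3 is optimal.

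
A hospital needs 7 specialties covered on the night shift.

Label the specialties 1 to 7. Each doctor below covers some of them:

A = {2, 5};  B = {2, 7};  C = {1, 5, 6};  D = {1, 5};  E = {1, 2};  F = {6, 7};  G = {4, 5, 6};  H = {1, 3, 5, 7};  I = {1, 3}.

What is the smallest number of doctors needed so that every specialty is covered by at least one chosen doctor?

Take {B, G, H}. Their union is {1, 2, 3, 4, 5, 6, 7}, which is all 7 specialties.
Only G contains 4, so G is forced; the remaining 4 specialties need at least 2 more doctors (each remaining doctor adds at most 3) — so at least 3 doctors are needed, and 3 is optimal.

3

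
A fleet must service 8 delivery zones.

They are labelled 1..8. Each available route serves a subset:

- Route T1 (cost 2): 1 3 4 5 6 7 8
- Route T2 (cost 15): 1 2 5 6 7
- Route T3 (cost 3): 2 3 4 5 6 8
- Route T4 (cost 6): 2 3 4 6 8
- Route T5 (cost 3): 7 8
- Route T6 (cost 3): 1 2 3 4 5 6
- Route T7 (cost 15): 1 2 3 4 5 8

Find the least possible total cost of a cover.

T1, T6 together cover every zone (T1 ∪ T6 = {1, 2, 3, 4, 5, 6, 7, 8}); total cost 2 + 3 = 5.
No covering selection has total cost below 5.

5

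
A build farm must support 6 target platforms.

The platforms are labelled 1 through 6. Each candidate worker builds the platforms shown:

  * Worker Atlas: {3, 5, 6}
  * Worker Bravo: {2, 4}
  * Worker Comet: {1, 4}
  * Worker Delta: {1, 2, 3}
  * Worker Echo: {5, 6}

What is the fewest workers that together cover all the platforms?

Atlas and Bravo and Delta together: Atlas ∪ Bravo ∪ Delta = {1, 2, 3, 4, 5, 6} — every platform is covered.
No 2 of the 5 workers cover everything (all 10 combinations miss at least one platform), so 3 is optimal.

3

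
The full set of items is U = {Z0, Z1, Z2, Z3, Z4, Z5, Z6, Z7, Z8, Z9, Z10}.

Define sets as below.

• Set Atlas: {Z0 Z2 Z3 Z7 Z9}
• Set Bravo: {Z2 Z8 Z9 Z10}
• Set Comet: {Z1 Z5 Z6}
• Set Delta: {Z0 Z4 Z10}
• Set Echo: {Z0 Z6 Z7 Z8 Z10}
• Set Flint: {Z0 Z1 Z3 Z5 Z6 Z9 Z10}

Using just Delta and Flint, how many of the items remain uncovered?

Union of Delta, Flint = {Z0, Z1, Z3, Z4, Z5, Z6, Z9, Z10}.
Not covered: Z2, Z7, Z8 — 3 items.

3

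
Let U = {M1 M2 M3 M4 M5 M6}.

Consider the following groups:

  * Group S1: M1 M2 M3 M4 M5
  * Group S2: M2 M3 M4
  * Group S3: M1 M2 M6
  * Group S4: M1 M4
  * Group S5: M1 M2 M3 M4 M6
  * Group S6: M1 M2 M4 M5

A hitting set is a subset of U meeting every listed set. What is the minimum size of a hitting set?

The 2 items {M2, M4} hit every group.
No single item lies in every group, so at least 2 are needed and 2 is optimal.

2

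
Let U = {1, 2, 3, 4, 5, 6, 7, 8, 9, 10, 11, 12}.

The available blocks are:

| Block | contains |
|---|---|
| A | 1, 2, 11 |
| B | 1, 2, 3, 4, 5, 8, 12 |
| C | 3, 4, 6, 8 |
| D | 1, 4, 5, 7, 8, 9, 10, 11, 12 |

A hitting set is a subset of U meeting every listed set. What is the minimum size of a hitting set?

H = {1, 4} meets every block (each contains at least one member of H), and |H| = 2.
The blocks A, C are pairwise disjoint, so any hitting set needs a separate point for each — at least 2. Hence 2 is optimal.

2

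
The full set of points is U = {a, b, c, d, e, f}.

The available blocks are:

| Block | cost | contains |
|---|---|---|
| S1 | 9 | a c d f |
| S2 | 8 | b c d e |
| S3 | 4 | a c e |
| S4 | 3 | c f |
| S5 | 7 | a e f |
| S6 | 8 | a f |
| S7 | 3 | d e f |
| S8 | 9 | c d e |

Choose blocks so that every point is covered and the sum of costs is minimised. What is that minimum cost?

S2, S5 together cover every point (S2 ∪ S5 = {a, b, c, d, e, f}); total cost 8 + 7 = 15.
No covering selection has total cost below 15.

15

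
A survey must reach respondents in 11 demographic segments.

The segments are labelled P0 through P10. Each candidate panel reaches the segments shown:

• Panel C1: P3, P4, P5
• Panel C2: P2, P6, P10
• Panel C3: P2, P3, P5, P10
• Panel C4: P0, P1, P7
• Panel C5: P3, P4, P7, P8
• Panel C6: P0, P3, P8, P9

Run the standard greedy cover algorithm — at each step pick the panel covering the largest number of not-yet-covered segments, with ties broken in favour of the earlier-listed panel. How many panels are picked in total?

Greedy: pick C3 (covers 4 new) → pick C4 (covers 3 new) → pick C5 (covers 2 new) → pick C2 (covers 1 new) → pick C6 (covers 1 new). Total picks: 5.
(The true minimum cover uses only 4 panels, so greedy is not optimal here.)

5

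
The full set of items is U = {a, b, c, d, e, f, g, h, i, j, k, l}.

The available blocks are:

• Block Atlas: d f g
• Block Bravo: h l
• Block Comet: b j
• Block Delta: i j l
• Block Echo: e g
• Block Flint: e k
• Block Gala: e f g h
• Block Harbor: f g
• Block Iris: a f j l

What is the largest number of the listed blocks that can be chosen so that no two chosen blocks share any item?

4

Bravo, Comet, Flint, Harbor are pairwise disjoint (Bravo={h,l}; Comet={b,j}; Flint={e,k}; Harbor={f,g}).
Every remaining block overlaps one of these, and no 5 of the listed blocks are pairwise disjoint, so 4 is the maximum.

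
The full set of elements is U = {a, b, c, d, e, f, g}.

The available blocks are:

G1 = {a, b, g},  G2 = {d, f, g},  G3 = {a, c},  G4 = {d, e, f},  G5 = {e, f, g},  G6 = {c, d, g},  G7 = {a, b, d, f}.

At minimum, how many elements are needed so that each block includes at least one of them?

H = {a, c, f} meets every block (each contains at least one member of H), and |H| = 3.
No choice of 2 elements meets every block, so 3 is the minimum.

3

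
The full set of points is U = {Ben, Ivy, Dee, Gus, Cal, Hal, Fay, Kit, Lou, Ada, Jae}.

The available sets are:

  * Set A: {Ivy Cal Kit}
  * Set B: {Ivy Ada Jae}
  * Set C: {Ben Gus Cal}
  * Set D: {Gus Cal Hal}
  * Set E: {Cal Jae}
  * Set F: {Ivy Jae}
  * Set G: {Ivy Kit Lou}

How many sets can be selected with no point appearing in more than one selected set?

B, D are pairwise disjoint (B={Ivy,Ada,Jae}; D={Gus,Cal,Hal}).
Every remaining set overlaps one of these, and no 3 of the listed sets are pairwise disjoint, so 2 is the maximum.

2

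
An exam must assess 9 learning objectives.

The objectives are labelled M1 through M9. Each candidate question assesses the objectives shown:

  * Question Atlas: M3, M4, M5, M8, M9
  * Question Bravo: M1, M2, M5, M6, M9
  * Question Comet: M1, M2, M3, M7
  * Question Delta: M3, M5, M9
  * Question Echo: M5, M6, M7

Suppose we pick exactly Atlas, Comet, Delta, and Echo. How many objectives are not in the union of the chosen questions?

Union of Atlas, Comet, Delta, Echo = {M1, M2, M3, M4, M5, M6, M7, M8, M9} — that's every objective, so 0 are uncovered.

0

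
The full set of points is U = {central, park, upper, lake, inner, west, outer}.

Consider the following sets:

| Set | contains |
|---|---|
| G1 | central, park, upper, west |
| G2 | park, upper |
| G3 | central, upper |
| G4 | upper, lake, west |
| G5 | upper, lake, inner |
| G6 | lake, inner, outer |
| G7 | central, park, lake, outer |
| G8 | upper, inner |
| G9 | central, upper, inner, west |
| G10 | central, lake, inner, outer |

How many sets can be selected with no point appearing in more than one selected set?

2

G7, G8 are pairwise disjoint (G7={central,park,lake,outer}; G8={upper,inner}).
Every remaining set overlaps one of these, and no 3 of the listed sets are pairwise disjoint, so 2 is the maximum.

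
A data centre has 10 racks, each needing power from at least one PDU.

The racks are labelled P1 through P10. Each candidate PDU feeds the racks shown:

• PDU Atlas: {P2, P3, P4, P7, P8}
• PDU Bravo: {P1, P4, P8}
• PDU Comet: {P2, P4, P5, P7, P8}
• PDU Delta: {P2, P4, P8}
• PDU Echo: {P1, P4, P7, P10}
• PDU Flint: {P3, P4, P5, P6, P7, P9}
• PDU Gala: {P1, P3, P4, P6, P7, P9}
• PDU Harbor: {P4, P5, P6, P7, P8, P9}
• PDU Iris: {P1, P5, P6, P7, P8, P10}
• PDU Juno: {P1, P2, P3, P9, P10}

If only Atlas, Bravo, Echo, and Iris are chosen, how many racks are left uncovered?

1

Union of Atlas, Bravo, Echo, Iris = {P1, P2, P3, P4, P5, P6, P7, P8, P10}.
Not covered: P9 — 1 rack.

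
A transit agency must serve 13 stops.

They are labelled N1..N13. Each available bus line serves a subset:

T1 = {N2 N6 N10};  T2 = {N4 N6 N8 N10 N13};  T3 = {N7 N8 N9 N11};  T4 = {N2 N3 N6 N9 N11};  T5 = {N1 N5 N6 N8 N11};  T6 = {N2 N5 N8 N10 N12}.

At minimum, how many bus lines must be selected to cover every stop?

Take {T2, T3, T4, T5, T6}. Their union is {N1, N2, N3, N4, N5, N6, N7, N8, N9, N10, N11, N12, N13}, which is all 13 stops.
No 4 of the 6 bus lines cover everything (all 15 combinations miss at least one stop), so 5 is optimal.

5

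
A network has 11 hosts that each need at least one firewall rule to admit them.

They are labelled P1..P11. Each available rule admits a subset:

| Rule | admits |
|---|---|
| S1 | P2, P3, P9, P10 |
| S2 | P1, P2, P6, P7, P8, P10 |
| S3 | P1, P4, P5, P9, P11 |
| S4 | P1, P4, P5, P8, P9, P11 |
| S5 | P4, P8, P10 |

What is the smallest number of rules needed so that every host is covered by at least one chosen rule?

3

Take {S1, S2, S4}. Their union is {P1, P2, P3, P4, P5, P6, P7, P8, P9, P10, P11}, which is all 11 hosts.
Only S1 contains P3, so S1 is forced; the remaining 7 hosts need at least 2 more rules (each remaining rule adds at most 5) — so at least 3 rules are needed, and 3 is optimal.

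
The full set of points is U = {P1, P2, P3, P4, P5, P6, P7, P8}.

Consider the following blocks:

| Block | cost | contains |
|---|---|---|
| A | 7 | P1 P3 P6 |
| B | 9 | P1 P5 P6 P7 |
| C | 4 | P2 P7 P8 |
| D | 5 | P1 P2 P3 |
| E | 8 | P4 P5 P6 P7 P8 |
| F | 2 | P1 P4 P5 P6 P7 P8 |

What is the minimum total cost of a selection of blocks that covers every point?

7

D, F together cover every point (D ∪ F = {P1, P2, P3, P4, P5, P6, P7, P8}); total cost 5 + 2 = 7.
No covering selection has total cost below 7.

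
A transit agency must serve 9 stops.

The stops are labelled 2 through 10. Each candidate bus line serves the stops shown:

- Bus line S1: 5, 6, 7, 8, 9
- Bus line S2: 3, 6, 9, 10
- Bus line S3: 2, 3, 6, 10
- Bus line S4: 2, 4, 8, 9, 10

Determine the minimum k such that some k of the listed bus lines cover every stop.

3

S1 and S3 and S4 together: S1 ∪ S3 ∪ S4 = {2, 3, 4, 5, 6, 7, 8, 9, 10} — every stop is covered.
Only S4 contains 4, so S4 is forced; the remaining 4 stops need at least 2 more bus lines (each remaining bus line adds at most 3) — so at least 3 bus lines are needed, and 3 is optimal.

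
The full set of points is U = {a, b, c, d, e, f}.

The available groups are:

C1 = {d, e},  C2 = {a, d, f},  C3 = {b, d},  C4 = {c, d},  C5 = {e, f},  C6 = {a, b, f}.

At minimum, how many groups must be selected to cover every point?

C4, C5, and C6 cover everything between them: the union {a, b, c, d, e, f} is all of U.
Only C4 contains c, so C4 is forced; the remaining 4 points need at least 2 more groups (each remaining group adds at most 3) — so at least 3 groups are needed, and 3 is optimal.

3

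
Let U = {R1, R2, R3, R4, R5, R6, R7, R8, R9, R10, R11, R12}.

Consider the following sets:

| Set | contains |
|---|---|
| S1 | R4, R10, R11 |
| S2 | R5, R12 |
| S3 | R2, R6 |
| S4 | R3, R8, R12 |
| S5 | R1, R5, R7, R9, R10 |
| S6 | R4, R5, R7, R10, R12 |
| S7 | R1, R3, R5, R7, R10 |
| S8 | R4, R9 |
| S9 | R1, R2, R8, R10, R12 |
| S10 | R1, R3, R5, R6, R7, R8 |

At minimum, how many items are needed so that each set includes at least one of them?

H = {R2, R4, R5, R8} meets every set (each contains at least one member of H), and |H| = 4.
No choice of 3 items meets every set, so 4 is the minimum.

4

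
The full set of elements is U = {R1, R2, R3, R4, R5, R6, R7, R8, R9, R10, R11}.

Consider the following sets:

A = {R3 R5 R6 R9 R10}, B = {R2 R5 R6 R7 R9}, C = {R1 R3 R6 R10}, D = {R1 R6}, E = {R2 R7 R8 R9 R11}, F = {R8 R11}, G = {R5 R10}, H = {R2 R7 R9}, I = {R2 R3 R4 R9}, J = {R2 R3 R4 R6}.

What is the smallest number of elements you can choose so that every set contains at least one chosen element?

4

The 4 elements {R1, R2, R8, R10} hit every set.
The sets D, F, G, I are pairwise disjoint, so any hitting set needs a separate element for each — at least 4. Hence 4 is optimal.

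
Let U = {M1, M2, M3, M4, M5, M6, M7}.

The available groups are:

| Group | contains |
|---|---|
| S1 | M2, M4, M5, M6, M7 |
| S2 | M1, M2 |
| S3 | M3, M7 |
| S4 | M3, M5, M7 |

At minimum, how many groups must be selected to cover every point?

Take {S1, S2, S3}. Their union is {M1, M2, M3, M4, M5, M6, M7}, which is all 7 points.
Only S2 contains M1, so S2 is forced; the remaining 5 points need at least 2 more groups (each remaining group adds at most 4) — so at least 3 groups are needed, and 3 is optimal.

3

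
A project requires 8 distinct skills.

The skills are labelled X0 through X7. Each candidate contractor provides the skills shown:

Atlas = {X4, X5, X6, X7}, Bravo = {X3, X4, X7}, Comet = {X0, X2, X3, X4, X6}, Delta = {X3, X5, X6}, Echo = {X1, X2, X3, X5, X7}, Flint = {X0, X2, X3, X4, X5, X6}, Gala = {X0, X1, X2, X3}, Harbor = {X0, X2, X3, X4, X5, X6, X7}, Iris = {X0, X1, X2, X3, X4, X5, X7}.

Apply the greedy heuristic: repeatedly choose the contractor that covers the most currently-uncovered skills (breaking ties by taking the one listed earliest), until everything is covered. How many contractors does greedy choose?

2

Greedy: pick Harbor (covers 7 new) → pick Echo (covers 1 new). Total picks: 2.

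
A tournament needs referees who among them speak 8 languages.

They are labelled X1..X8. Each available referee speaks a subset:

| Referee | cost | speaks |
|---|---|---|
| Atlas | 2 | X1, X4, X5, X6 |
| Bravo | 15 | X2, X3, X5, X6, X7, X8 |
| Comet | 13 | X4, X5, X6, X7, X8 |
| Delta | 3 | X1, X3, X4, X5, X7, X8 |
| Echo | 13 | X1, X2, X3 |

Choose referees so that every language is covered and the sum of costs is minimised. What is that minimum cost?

17

Atlas, Bravo together cover every language (Atlas ∪ Bravo = {X1, X2, X3, X4, X5, X6, X7, X8}); total cost 2 + 15 = 17.
The greedy pick Atlas, Delta, Echo costs 18; no covering selection beats 17.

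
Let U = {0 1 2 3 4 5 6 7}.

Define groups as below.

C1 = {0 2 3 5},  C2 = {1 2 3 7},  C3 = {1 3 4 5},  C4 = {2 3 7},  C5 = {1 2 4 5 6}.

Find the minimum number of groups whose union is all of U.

C1, C4, and C5 cover everything between them: the union {0, 1, 2, 3, 4, 5, 6, 7} is all of U.
Only C1 contains 0, so C1 is forced; the remaining 4 items need at least 2 more groups (each remaining group adds at most 3) — so at least 3 groups are needed, and 3 is optimal.

3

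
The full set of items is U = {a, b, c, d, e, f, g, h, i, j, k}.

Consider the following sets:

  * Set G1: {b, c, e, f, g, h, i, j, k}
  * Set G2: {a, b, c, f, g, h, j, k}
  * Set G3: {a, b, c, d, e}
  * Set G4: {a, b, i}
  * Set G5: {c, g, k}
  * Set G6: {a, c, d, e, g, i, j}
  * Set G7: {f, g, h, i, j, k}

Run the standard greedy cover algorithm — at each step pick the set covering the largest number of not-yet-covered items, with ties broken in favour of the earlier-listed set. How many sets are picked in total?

2

Greedy: pick G1 (covers 9 new) → pick G3 (covers 2 new). Total picks: 2.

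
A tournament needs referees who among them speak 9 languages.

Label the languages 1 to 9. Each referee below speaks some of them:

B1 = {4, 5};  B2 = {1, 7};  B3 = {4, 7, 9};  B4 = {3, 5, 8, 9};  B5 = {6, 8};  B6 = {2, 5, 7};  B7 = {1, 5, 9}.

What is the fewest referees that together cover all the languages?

B3 and B4 and B5 and B6 and B7 together: B3 ∪ B4 ∪ B5 ∪ B6 ∪ B7 = {1, 2, 3, 4, 5, 6, 7, 8, 9} — every language is covered.
No 4 of the 7 referees cover everything (all 35 combinations miss at least one language), so 5 is optimal.

5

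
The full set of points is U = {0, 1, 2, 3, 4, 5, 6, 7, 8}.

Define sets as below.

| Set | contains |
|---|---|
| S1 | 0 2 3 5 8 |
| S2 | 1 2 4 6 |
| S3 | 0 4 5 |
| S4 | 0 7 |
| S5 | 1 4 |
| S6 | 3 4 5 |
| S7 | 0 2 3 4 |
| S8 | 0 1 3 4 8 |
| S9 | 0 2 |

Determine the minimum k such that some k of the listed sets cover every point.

3

Take {S1, S2, S4}. Their union is {0, 1, 2, 3, 4, 5, 6, 7, 8}, which is all 9 points.
Only S2 contains 6, so S2 is forced; the remaining 5 points need at least 2 more sets (each remaining set adds at most 4) — so at least 3 sets are needed, and 3 is optimal.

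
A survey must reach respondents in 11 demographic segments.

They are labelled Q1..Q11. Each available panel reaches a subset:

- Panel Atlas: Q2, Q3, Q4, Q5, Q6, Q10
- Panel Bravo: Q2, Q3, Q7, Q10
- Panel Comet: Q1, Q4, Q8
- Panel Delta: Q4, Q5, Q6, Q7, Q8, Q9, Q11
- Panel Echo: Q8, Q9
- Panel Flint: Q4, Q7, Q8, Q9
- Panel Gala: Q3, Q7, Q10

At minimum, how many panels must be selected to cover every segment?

3

Atlas and Comet and Delta together: Atlas ∪ Comet ∪ Delta = {Q1, Q2, Q3, Q4, Q5, Q6, Q7, Q8, Q9, Q10, Q11} — every segment is covered.
Only Comet contains Q1, so Comet is forced; the remaining 8 segments need at least 2 more panels (each remaining panel adds at most 5) — so at least 3 panels are needed, and 3 is optimal.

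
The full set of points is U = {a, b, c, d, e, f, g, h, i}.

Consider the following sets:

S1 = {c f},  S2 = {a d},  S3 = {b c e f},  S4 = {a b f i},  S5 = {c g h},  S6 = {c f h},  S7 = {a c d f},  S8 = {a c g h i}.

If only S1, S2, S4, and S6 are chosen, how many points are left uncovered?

Union of S1, S2, S4, S6 = {a, b, c, d, f, h, i}.
Not covered: e, g — 2 points.

2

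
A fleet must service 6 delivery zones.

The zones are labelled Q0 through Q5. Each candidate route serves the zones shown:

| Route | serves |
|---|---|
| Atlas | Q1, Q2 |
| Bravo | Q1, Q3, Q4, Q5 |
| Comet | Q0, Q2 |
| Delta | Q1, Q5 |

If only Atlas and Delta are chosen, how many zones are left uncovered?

Union of Atlas, Delta = {Q1, Q2, Q5}.
Not covered: Q0, Q3, Q4 — 3 zones.

3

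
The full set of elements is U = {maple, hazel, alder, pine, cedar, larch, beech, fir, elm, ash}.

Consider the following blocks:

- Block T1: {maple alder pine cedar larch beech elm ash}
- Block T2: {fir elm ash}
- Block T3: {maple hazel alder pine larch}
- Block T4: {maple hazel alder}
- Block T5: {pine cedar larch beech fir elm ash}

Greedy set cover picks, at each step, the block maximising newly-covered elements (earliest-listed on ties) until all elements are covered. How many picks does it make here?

3

Greedy: pick T1 (covers 8 new) → pick T2 (covers 1 new) → pick T3 (covers 1 new). Total picks: 3.
(The true minimum cover uses only 2 blocks, so greedy is not optimal here.)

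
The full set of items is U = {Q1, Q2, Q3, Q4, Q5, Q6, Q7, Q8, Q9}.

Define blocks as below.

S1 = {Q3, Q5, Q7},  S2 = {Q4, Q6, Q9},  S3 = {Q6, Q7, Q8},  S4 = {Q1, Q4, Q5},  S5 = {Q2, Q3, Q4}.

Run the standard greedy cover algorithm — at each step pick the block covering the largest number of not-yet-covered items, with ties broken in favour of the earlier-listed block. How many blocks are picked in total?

5

Greedy: pick S1 (covers 3 new) → pick S2 (covers 3 new) → pick S3 (covers 1 new) → pick S4 (covers 1 new) → pick S5 (covers 1 new). Total picks: 5.
(The true minimum cover uses only 4 blocks, so greedy is not optimal here.)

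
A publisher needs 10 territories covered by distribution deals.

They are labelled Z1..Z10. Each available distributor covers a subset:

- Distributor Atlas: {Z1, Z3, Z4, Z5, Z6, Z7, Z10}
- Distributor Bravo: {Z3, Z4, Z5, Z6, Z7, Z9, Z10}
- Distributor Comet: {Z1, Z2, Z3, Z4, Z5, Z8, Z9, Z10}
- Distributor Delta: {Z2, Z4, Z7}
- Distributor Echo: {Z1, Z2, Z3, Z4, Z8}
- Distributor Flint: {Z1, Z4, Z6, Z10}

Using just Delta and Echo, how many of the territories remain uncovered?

Union of Delta, Echo = {Z1, Z2, Z3, Z4, Z7, Z8}.
Not covered: Z5, Z6, Z9, Z10 — 4 territories.

4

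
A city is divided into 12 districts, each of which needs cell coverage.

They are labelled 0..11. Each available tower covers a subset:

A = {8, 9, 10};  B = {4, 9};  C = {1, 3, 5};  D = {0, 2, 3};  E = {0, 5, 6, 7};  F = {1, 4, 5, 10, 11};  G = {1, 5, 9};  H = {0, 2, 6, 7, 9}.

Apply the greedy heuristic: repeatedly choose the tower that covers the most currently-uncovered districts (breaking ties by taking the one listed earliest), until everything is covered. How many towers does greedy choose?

Greedy: pick F (covers 5 new) → pick H (covers 5 new) → pick A (covers 1 new) → pick C (covers 1 new). Total picks: 4.

4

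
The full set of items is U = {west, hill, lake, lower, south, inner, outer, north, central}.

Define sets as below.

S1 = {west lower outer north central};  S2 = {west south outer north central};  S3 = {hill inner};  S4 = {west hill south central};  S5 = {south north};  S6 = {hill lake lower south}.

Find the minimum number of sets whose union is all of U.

S1, S3, and S6 cover everything between them: the union {west, hill, lake, lower, south, inner, outer, north, central} is all of U.
Only S6 contains lake, so S6 is forced; the remaining 5 items need at least 2 more sets (each remaining set adds at most 4) — so at least 3 sets are needed, and 3 is optimal.

3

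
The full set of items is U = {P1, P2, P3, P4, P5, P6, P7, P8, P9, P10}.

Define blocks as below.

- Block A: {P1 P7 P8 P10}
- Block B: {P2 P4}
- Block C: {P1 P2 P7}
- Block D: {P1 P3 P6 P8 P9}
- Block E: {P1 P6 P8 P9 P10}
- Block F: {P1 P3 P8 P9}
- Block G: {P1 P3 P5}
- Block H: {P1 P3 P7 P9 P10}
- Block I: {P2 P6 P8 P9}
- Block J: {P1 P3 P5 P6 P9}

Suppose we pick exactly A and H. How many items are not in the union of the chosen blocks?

Union of A, H = {P1, P3, P7, P8, P9, P10}.
Not covered: P2, P4, P5, P6 — 4 items.

4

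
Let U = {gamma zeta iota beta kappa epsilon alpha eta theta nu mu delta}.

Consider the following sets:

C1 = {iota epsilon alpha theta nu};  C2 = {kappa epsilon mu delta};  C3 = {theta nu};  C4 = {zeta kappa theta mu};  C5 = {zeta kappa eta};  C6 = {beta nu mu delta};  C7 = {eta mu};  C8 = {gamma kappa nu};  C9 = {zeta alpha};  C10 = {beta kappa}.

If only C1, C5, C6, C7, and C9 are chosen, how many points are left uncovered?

1

Union of C1, C5, C6, C7, C9 = {zeta, iota, beta, kappa, epsilon, alpha, eta, theta, nu, mu, delta}.
Not covered: gamma — 1 point.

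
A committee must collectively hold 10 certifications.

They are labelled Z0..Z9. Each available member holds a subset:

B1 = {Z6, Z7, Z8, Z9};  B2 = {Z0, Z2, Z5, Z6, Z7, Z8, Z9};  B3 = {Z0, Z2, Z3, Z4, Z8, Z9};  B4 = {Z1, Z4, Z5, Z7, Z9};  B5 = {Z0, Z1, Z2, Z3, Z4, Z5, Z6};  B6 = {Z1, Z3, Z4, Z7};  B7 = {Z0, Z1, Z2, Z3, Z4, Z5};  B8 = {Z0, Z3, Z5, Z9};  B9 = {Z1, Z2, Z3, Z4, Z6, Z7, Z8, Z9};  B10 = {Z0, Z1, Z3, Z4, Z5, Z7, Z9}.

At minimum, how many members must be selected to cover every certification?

B7 and B9 together: B7 ∪ B9 = {Z0, Z1, Z2, Z3, Z4, Z5, Z6, Z7, Z8, Z9} — every certification is covered.
No single member has all 10 certifications (the largest, B9, has 8), so 2 is optimal.

2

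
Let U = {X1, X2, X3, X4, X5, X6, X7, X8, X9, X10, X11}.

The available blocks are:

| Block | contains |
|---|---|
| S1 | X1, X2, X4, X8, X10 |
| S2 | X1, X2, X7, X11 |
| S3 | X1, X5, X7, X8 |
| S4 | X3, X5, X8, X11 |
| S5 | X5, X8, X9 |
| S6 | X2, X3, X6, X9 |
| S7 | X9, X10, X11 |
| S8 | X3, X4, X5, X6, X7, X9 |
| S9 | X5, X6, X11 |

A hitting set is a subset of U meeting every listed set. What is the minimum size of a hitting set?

3

The 3 elements {X2, X5, X10} hit every block.
No choice of 2 elements meets every block, so 3 is the minimum.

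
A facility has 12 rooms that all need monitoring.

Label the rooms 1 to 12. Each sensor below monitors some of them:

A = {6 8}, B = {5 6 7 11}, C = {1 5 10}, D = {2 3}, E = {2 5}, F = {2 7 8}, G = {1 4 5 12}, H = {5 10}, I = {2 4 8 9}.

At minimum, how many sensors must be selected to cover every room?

5

B and C and D and G and I together: B ∪ C ∪ D ∪ G ∪ I = {1, 2, 3, 4, 5, 6, 7, 8, 9, 10, 11, 12} — every room is covered.
No 4 of the 9 sensors cover everything (all 126 combinations miss at least one room), so 5 is optimal.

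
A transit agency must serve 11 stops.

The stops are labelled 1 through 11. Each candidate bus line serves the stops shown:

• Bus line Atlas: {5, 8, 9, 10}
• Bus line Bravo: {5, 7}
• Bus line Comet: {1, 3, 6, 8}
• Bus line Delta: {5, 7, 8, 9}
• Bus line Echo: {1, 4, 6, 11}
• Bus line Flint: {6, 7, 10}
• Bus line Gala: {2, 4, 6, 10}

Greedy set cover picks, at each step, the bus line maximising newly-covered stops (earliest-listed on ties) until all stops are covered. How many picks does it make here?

Greedy: pick Atlas (covers 4 new) → pick Echo (covers 4 new) → pick Bravo (covers 1 new) → pick Comet (covers 1 new) → pick Gala (covers 1 new). Total picks: 5.
(The true minimum cover uses only 4 bus lines, so greedy is not optimal here.)

5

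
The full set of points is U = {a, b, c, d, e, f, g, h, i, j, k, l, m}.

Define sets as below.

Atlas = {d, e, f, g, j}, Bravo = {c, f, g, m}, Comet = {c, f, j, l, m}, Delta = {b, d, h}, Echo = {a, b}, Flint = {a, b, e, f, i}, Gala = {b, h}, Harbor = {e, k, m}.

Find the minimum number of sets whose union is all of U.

5

Atlas, Comet, Flint, Gala, and Harbor cover everything between them: the union {a, b, c, d, e, f, g, h, i, j, k, l, m} is all of U.
No 4 of the 8 sets cover everything (all 70 combinations miss at least one point), so 5 is optimal.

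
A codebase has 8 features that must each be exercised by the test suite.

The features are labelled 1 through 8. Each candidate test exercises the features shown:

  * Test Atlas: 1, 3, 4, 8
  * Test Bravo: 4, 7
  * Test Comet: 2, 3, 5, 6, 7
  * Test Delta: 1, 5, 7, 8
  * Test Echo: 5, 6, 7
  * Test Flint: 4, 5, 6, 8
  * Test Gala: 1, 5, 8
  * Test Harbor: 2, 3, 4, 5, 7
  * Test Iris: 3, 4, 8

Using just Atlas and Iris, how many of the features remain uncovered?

Union of Atlas, Iris = {1, 3, 4, 8}.
Not covered: 2, 5, 6, 7 — 4 features.

4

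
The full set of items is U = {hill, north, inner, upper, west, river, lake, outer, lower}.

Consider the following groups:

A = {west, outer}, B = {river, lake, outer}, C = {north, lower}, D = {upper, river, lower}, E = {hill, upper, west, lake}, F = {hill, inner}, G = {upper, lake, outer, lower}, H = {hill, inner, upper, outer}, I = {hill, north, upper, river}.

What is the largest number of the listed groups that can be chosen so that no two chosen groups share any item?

A, D, F are pairwise disjoint (A={west,outer}; D={upper,river,lower}; F={hill,inner}).
Every remaining group overlaps one of these, and no 4 of the listed groups are pairwise disjoint, so 3 is the maximum.

3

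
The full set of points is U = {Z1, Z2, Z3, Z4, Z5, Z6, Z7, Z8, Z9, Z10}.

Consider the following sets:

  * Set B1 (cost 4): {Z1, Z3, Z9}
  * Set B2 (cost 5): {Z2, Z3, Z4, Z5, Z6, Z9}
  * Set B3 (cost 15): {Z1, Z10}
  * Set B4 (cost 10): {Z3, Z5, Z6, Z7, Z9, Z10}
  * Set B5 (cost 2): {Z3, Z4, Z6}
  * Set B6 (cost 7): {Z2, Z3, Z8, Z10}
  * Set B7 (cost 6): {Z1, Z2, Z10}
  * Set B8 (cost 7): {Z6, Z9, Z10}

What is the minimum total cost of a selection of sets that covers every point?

23

B1, B4, B5, B6 together cover every point (B1 ∪ B4 ∪ B5 ∪ B6 = {Z1, Z2, Z3, Z4, Z5, Z6, Z7, Z8, Z9, Z10}); total cost 4 + 10 + 2 + 7 = 23.
The greedy pick B5, B2, B7, B6, B4 costs 30; no covering selection beats 23.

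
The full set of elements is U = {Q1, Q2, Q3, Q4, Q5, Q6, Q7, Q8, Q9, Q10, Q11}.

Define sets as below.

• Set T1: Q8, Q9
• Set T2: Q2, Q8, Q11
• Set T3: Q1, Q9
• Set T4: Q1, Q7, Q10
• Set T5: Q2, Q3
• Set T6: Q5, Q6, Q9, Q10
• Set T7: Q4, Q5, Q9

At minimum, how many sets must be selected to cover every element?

T2 and T4 and T5 and T6 and T7 together: T2 ∪ T4 ∪ T5 ∪ T6 ∪ T7 = {Q1, Q2, Q3, Q4, Q5, Q6, Q7, Q8, Q9, Q10, Q11} — every element is covered.
No 4 of the 7 sets cover everything (all 35 combinations miss at least one element), so 5 is optimal.

5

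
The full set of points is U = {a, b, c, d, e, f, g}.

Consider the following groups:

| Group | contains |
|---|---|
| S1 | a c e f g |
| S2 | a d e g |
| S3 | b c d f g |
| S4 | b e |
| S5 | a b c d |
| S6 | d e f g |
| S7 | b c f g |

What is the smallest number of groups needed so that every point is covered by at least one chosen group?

Take {S1, S5}. Their union is {a, b, c, d, e, f, g}, which is all 7 points.
No single group has all 7 points (the largest, S1, has 5), so 2 is optimal.

2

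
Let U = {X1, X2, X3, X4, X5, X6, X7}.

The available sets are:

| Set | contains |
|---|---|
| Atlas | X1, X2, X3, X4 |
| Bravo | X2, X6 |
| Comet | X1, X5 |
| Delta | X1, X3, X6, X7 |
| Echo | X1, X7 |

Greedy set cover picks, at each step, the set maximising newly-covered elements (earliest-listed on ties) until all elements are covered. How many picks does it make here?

3

Greedy: pick Atlas (covers 4 new) → pick Delta (covers 2 new) → pick Comet (covers 1 new). Total picks: 3.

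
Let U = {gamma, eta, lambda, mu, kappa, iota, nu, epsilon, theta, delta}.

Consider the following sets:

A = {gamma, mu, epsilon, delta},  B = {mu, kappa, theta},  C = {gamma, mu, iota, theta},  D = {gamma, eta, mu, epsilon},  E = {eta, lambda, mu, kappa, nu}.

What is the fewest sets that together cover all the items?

3

Take {A, C, E}. Their union is {gamma, eta, lambda, mu, kappa, iota, nu, epsilon, theta, delta}, which is all 10 items.
Only E contains lambda, so E is forced; the remaining 5 items need at least 2 more sets (each remaining set adds at most 3) — so at least 3 sets are needed, and 3 is optimal.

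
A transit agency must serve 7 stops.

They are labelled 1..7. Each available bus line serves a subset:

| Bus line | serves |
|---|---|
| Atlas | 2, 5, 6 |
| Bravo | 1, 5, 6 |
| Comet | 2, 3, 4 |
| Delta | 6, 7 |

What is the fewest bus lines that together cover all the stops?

Bravo and Comet and Delta together: Bravo ∪ Comet ∪ Delta = {1, 2, 3, 4, 5, 6, 7} — every stop is covered.
Each bus line has at most 3 stops, and 2·3 = 6 < 7 — so at least 3 bus lines are needed, and 3 is optimal.

3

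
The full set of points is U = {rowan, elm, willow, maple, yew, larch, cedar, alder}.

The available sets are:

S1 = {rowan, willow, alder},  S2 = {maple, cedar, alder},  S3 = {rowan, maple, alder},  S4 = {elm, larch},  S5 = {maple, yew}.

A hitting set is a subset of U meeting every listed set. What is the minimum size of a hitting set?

The 3 points {willow, maple, larch} hit every set.
The sets S1, S4, S5 are pairwise disjoint, so any hitting set needs a separate point for each — at least 3. Hence 3 is optimal.

3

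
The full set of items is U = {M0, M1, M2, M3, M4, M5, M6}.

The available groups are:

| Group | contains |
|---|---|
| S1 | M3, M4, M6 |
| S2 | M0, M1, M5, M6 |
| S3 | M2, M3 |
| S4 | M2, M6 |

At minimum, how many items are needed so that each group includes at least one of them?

Take H = {M2, M6}. Each listed group contains at least one of these, so H is a hitting set of size 2.
The groups S2, S3 are pairwise disjoint, so any hitting set needs a separate item for each — at least 2. Hence 2 is optimal.

2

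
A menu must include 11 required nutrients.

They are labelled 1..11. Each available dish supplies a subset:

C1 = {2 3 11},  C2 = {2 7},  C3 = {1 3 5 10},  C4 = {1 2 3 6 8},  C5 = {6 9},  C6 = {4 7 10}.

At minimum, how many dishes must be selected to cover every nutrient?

C1 and C3 and C4 and C5 and C6 together: C1 ∪ C3 ∪ C4 ∪ C5 ∪ C6 = {1, 2, 3, 4, 5, 6, 7, 8, 9, 10, 11} — every nutrient is covered.
No 4 of the 6 dishes cover everything (all 15 combinations miss at least one nutrient), so 5 is optimal.

5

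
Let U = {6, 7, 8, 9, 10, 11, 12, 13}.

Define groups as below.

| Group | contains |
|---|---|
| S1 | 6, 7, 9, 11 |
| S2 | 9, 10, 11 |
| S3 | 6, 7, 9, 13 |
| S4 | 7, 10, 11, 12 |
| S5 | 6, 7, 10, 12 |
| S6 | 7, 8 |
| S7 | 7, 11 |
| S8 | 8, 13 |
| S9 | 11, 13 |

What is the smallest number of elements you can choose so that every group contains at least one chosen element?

3

H = {7, 10, 13} meets every group (each contains at least one member of H), and |H| = 3.
No choice of 2 elements meets every group, so 3 is the minimum.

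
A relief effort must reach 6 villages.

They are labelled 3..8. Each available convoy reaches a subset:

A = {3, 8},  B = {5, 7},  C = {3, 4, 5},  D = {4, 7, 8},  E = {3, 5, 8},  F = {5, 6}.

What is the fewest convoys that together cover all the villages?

3

Take {A, D, F}. Their union is {3, 4, 5, 6, 7, 8}, which is all 6 villages.
Only F contains 6, so F is forced; the remaining 4 villages need at least 2 more convoys (each remaining convoy adds at most 3) — so at least 3 convoys are needed, and 3 is optimal.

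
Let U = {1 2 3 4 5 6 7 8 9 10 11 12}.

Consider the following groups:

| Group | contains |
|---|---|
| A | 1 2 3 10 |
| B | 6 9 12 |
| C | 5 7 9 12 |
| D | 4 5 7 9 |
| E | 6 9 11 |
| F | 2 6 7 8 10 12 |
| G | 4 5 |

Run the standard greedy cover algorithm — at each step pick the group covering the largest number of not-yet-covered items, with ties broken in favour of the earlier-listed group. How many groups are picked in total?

Greedy: pick F (covers 6 new) → pick D (covers 3 new) → pick A (covers 2 new) → pick E (covers 1 new). Total picks: 4.

4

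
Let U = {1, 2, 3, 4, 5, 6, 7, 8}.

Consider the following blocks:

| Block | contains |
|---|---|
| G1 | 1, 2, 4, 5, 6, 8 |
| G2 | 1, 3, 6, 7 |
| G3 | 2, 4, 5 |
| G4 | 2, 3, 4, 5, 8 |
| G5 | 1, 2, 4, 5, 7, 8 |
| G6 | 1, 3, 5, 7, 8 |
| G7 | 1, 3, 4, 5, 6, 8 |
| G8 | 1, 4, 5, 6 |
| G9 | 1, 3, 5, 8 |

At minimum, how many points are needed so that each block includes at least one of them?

2

H = {5, 7} meets every block (each contains at least one member of H), and |H| = 2.
The blocks G2, G3 are pairwise disjoint, so any hitting set needs a separate point for each — at least 2. Hence 2 is optimal.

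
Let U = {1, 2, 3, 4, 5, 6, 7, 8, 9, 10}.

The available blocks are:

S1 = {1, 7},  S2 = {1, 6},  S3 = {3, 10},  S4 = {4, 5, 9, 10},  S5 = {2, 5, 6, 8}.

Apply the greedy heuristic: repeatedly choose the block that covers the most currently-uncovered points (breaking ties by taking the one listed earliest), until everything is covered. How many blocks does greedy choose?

4

Greedy: pick S4 (covers 4 new) → pick S5 (covers 3 new) → pick S1 (covers 2 new) → pick S3 (covers 1 new). Total picks: 4.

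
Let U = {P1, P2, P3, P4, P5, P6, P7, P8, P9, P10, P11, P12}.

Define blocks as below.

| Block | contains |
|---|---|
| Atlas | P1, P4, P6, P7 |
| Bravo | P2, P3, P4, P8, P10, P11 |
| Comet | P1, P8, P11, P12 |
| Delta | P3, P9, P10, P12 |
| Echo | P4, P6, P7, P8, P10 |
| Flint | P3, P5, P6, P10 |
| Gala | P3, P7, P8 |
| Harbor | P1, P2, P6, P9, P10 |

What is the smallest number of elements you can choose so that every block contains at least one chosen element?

3

The 3 elements {P6, P8, P10} hit every block.
No choice of 2 elements meets every block, so 3 is the minimum.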